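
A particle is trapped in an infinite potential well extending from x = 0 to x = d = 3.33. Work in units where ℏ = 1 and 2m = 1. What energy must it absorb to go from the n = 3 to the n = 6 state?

E_n = n²π²ℏ²/(2md²), so ΔE = (6² − 3²) π²ℏ²/(2md²).
ΔE = 27 × π² / (2 × 0.5 × 3.33²) = 24.03.

ΔE = 24.0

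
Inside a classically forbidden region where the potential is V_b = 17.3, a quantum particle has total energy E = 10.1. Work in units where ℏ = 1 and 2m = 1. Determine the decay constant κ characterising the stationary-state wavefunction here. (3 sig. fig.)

κ = 2.68

Since E < V_b the TISE in this region is ψ'' = κ²ψ with κ = √(2m(V_b − E))/ℏ.
κ = √(2 × 0.5 × 7.2) = 2.683.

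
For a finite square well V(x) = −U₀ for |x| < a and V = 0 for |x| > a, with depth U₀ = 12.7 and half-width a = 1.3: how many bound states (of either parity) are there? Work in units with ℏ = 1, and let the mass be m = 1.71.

Define the well-strength parameter z₀ = (a/ℏ)√(2mU₀) = 1.3 × √(2·1.71·12.7) = 8.568.
A new bound state (alternating even/odd) appears each time z₀ passes a multiple of π/2, so N = ⌊2z₀/π⌋ + 1 = ⌊5.454⌋ + 1 = 6.

N = 6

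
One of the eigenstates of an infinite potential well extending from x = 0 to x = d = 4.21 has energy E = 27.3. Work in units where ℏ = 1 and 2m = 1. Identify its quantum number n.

n = 7

From E_n = n²π²ℏ²/(2md²) invert to n = √(2md²E)/(πℏ).
n = (4.21/π) × √(2 × 0.5 × 27.3) = 7.002 → n = 7.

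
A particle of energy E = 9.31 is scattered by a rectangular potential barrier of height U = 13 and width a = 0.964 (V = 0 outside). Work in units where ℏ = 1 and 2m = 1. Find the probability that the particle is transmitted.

Since E < U the interior solution is evanescent with decay constant κ = √(2m(U − E))/ℏ = 1.921.
κa = 1.852, sinh(κa) = 3.107.
Matching ψ, ψ′ at both faces gives T = [1 + U² sinh²(κa) / (4E(U − E))]⁻¹ = 1/12.87 = 0.0777.

T = 0.0777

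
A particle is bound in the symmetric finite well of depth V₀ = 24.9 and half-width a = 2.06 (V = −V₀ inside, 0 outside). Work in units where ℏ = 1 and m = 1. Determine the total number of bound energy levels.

N = 10

Define the well-strength parameter z₀ = (a/ℏ)√(2mV₀) = 2.06 × √(2·1·24.9) = 14.54.
A new bound state (alternating even/odd) appears each time z₀ passes a multiple of π/2, so N = ⌊2z₀/π⌋ + 1 = ⌊9.255⌋ + 1 = 10.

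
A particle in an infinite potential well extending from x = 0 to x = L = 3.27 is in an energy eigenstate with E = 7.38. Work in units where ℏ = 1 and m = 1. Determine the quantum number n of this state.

For an infinite well E_n = n²π²ℏ²/(2mL²), so n = (L/πℏ)√(2mE).
n = (3.27/π) × √(2 × 1 × 7.38) = 3.999 → n = 4.

n = 4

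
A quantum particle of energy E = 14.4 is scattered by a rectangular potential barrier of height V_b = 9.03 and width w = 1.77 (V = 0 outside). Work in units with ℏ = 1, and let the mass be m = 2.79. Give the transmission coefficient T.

E > V_b: inside the barrier k₂ = √(2m(E − V_b))/ℏ = 5.474, k₂w = 9.689.
T = [1 + V_b² sin²(k₂w) / (4E(E − V_b))]⁻¹ = 1/1.018 = 0.982.

T = 0.982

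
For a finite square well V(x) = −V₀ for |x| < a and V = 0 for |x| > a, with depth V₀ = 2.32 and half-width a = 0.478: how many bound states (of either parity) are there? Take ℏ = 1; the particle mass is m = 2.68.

N = 2

Define the well-strength parameter z₀ = (a/ℏ)√(2mV₀) = 0.478 × √(2·2.68·2.32) = 1.686.
A new bound state (alternating even/odd) appears each time z₀ passes a multiple of π/2, so N = ⌊2z₀/π⌋ + 1 = ⌊1.073⌋ + 1 = 2.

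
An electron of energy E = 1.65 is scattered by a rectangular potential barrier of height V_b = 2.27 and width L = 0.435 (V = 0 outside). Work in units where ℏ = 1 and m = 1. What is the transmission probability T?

Since E < V_b the interior solution is evanescent with decay constant κ = √(2m(V_b − E))/ℏ = 1.114.
κL = 0.4844, sinh(κL) = 0.5036.
The exact tunnelling result is T⁻¹ = 1 + V_b² sinh²(κL) / [4E(V_b − E)] = 1.319, so T = 0.758.

T = 0.758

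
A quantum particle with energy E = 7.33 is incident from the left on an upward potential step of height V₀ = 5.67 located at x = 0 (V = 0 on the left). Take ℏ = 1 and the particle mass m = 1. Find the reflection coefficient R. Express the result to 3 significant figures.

R = 0.126

On each side the TISE gives plane waves with k = √(2m(E − V))/ℏ: k₁ = √(2·1·7.33) = 3.829, k₂ = √(2·1·1.66) = 1.822.
Matching ψ and ψ′ at x = 0 gives r = (k₁ − k₂)/(k₁ + k₂), so R = r² = 0.1261 and T = 1 − R = 0.8739.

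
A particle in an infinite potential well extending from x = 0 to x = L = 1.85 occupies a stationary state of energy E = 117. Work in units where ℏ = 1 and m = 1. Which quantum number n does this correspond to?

From E_n = n²π²ℏ²/(2mL²) invert to n = √(2mL²E)/(πℏ).
n = (1.85/π) × √(2 × 1 × 117) = 9.008 → n = 9.

n = 9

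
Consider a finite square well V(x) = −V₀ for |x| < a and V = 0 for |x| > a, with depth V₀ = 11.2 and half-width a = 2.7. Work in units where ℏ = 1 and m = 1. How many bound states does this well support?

N = 9

Define the well-strength parameter z₀ = (a/ℏ)√(2mV₀) = 2.7 × √(2·1·11.2) = 12.78.
The even/odd transcendental equations gain one root per π/2 in z₀, giving N = 1 + ⌊2z₀/π⌋ = 1 + ⌊8.135⌋ = 9.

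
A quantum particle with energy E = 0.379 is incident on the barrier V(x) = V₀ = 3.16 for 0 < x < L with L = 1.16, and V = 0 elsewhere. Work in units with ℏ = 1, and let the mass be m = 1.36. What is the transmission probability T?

Since E < V₀ the interior solution is evanescent with decay constant κ = √(2m(V₀ − E))/ℏ = 2.750.
κL = 3.190, sinh(κL) = 12.13.
Matching ψ, ψ′ at both faces gives T = [1 + V₀² sinh²(κL) / (4E(V₀ − E))]⁻¹ = 1/349.4 = 0.00286.

T = 0.00286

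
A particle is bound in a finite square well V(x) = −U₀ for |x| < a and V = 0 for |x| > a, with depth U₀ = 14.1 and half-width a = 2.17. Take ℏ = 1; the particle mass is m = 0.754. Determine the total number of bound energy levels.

Define the well-strength parameter z₀ = (a/ℏ)√(2mU₀) = 2.17 × √(2·0.754·14.1) = 10.01.
The even/odd transcendental equations gain one root per π/2 in z₀, giving N = 1 + ⌊2z₀/π⌋ = 1 + ⌊6.370⌋ = 7.

N = 7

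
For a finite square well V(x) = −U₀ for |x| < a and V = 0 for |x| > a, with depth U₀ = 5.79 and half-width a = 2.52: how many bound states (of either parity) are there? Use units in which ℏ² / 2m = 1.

N = 4

Define the well-strength parameter z₀ = (a/ℏ)√(2mU₀) = 2.52 × √(2·0.5·5.79) = 6.064.
A new bound state (alternating even/odd) appears each time z₀ passes a multiple of π/2, so N = ⌊2z₀/π⌋ + 1 = ⌊3.860⌋ + 1 = 4.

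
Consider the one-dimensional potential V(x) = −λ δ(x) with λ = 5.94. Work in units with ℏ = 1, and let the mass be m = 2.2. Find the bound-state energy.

E = -38.8

For x ≠ 0 the bound state is ψ ∝ e^{−κ|x|}; integrating the TISE across the delta gives the cusp condition 2κ = 2mλ/ℏ², so κ = 13.07.
Then E = −ℏ²κ²/(2m) = −mλ²/(2ℏ²) = -38.81.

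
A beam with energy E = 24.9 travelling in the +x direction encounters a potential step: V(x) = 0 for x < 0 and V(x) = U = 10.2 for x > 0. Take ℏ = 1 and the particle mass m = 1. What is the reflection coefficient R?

R = 0.0172

The wavenumbers are k₁ = √(2mE)/ℏ = 7.057 on the left and k₂ = √(2m(E − U))/ℏ = 5.422 on the right.
Matching ψ and ψ′ at x = 0 gives r = (k₁ − k₂)/(k₁ + k₂), so R = r² = 0.01716 and T = 1 − R = 0.9828.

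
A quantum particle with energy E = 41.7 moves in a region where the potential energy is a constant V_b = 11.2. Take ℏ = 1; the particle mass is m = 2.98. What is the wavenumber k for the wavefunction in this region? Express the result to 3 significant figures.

With E > V_b the solution is oscillatory, ψ ∝ e^{±ikx} with k = √(2m(E − V_b))/ℏ.
k = √(2 × 2.98 × 30.5) = 13.48.

k = 13.5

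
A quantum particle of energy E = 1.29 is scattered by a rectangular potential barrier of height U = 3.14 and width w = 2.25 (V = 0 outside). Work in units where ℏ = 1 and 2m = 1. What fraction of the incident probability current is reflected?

R = 0.992

Since E < U the interior solution is evanescent with decay constant κ = √(2m(U − E))/ℏ = 1.360.
κw = 3.060, sinh(κw) = 10.64.
The exact tunnelling result is T⁻¹ = 1 + U² sinh²(κw) / [4E(U − E)] = 118.0, so T = 0.00847.
R = 1 − T = 0.992.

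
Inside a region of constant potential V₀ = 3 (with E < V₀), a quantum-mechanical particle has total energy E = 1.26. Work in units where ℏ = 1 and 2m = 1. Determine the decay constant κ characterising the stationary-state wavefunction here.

κ = 1.32

Since E < V₀ the TISE in this region is ψ'' = κ²ψ with κ = √(2m(V₀ − E))/ℏ.
κ = √(2 × 0.5 × 1.74) = 1.319.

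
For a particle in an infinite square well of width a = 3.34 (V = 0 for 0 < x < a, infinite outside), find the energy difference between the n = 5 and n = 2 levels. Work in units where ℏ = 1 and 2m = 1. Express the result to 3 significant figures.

ΔE = 18.6

E_n = n²π²ℏ²/(2ma²), so ΔE = (5² − 2²) π²ℏ²/(2ma²).
ΔE = 21 × π² / (2 × 0.5 × 3.34²) = 18.58.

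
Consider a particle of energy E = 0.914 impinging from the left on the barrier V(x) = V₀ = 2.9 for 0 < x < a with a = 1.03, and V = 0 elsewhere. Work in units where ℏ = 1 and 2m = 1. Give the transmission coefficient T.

T = 0.175

E < V₀: inside the barrier ψ ∝ e^{±κx} with κ = √(2m(V₀ − E))/ℏ = 1.409.
κa = 1.452, sinh(κa) = 2.018.
Matching ψ, ψ′ at both faces gives T = [1 + V₀² sinh²(κa) / (4E(V₀ − E))]⁻¹ = 1/5.716 = 0.175.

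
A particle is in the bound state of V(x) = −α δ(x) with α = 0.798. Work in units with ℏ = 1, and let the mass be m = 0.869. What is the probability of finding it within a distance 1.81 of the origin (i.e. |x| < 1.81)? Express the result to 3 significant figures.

P = 0.919

The normalised bound state is ψ = √κ e^{−κ|x|} with κ = mα/ℏ² = 0.6935.
P(|x| < d) = ∫_{−d}^{d} κ e^{−2κ|x|} dx = 1 − e^{−2κd} = 1 − e^{−2.510} = 0.9188.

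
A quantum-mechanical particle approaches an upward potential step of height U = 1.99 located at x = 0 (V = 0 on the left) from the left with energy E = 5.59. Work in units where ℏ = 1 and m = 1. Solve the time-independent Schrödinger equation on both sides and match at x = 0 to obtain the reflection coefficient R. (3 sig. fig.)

R = 0.0120

The wavenumbers are k₁ = √(2mE)/ℏ = 3.344 on the left and k₂ = √(2m(E − U))/ℏ = 2.683 on the right.
Matching ψ and ψ′ at x = 0 gives r = (k₁ − k₂)/(k₁ + k₂), so R = r² = 0.01201 and T = 1 − R = 0.9880.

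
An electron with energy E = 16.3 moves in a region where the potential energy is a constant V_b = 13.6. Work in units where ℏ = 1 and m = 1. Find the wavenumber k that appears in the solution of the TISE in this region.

With E > V_b the solution is oscillatory, ψ ∝ e^{±ikx} with k = √(2m(E − V_b))/ℏ.
k = √(2 × 1 × 2.7) = 2.324.

k = 2.32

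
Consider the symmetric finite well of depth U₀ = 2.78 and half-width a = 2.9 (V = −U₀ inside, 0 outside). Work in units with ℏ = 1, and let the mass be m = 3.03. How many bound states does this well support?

N = 8

Define the well-strength parameter z₀ = (a/ℏ)√(2mU₀) = 2.9 × √(2·3.03·2.78) = 11.90.
The even/odd transcendental equations gain one root per π/2 in z₀, giving N = 1 + ⌊2z₀/π⌋ = 1 + ⌊7.578⌋ = 8.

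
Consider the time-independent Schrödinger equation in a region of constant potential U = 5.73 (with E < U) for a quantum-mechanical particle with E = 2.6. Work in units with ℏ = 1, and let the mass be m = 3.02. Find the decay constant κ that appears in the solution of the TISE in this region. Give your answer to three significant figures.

κ = 4.35

Since E < U the TISE in this region is ψ'' = κ²ψ with κ = √(2m(U − E))/ℏ.
κ = √(2 × 3.02 × 3.13) = 4.348.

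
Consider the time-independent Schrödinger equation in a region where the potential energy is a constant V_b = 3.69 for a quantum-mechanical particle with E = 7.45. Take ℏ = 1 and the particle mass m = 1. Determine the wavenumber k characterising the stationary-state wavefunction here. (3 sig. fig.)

With E > V_b the solution is oscillatory, ψ ∝ e^{±ikx} with k = √(2m(E − V_b))/ℏ.
k = √(2 × 1 × 3.76) = 2.742.

k = 2.74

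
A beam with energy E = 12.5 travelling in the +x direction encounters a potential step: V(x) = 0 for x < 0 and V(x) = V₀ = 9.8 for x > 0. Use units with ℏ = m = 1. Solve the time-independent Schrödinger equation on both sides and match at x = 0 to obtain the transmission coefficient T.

T = 0.866

On each side the TISE gives plane waves with k = √(2m(E − V))/ℏ: k₁ = √(2·1·12.5) = 5.000, k₂ = √(2·1·2.7) = 2.324.
Matching ψ and ψ′ at x = 0 gives r = (k₁ − k₂)/(k₁ + k₂), so R = r² = 0.1335 and T = 1 − R = 0.8665.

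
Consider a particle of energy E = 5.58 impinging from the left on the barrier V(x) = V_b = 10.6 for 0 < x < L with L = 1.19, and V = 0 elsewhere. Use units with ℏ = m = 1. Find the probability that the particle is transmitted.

T = 0.00211

Since E < V_b the interior solution is evanescent with decay constant κ = √(2m(V_b − E))/ℏ = 3.169.
κL = 3.771, sinh(κL) = 21.69.
Matching ψ, ψ′ at both faces gives T = [1 + V_b² sinh²(κL) / (4E(V_b − E))]⁻¹ = 1/472.9 = 0.00211.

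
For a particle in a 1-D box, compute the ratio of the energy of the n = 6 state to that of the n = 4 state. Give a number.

2.25

Since E_n ∝ n², the ratio is (6/4)² = 2.25.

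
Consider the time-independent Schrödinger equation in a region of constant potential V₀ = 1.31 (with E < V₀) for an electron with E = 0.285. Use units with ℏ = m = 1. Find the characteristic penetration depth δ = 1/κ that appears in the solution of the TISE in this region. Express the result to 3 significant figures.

δ = 0.698

Since E < V₀ the TISE in this region is ψ'' = κ²ψ with κ = √(2m(V₀ − E))/ℏ.
κ = √(2 × 1 × 1.025) = 1.432. The penetration depth is δ = 1/κ = 0.698.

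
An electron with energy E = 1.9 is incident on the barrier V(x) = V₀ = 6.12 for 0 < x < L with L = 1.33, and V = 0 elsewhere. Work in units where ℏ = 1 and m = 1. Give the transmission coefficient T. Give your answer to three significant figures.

E < V₀: inside the barrier ψ ∝ e^{±κx} with κ = √(2m(V₀ − E))/ℏ = 2.905.
κL = 3.864, sinh(κL) = 23.81.
Matching ψ, ψ′ at both faces gives T = [1 + V₀² sinh²(κL) / (4E(V₀ − E))]⁻¹ = 1/663.3 = 0.00151.

T = 0.00151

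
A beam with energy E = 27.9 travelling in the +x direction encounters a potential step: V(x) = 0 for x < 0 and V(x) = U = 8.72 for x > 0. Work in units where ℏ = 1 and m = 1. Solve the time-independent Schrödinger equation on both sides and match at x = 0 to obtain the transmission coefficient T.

On each side the TISE gives plane waves with k = √(2m(E − V))/ℏ: k₁ = √(2·1·27.9) = 7.470, k₂ = √(2·1·19.18) = 6.194.
Continuity of ψ and ψ′ at the step yields the reflection amplitude r = (k₁ − k₂)/(k₁ + k₂) = 0.09342; thus R = |r|² = 0.008727, T = 0.9913.

T = 0.991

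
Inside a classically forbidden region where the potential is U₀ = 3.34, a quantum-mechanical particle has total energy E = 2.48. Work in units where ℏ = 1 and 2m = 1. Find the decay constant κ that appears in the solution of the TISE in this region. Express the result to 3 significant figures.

κ = 0.927

Since E < U₀ the TISE in this region is ψ'' = κ²ψ with κ = √(2m(U₀ − E))/ℏ.
κ = √(2 × 0.5 × 0.86) = 0.9274.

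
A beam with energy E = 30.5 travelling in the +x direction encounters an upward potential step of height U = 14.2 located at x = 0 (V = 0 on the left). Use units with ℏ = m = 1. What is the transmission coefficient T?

On each side the TISE gives plane waves with k = √(2m(E − V))/ℏ: k₁ = √(2·1·30.5) = 7.810, k₂ = √(2·1·16.3) = 5.710.
Continuity of ψ and ψ′ at the step yields the reflection amplitude r = (k₁ − k₂)/(k₁ + k₂) = 0.1554; thus R = |r|² = 0.02414, T = 0.9759.

T = 0.976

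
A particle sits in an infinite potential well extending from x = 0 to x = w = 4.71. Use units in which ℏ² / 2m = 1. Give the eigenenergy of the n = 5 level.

E = 11.1

Requiring ψ(0) = ψ(w) = 0 quantises k = nπ/w, hence E_n = ℏ²k²/2m = n²π²ℏ²/(2mw²).
E_5 = 5² × π² / (2 × 0.5 × 4.71²) = 11.12.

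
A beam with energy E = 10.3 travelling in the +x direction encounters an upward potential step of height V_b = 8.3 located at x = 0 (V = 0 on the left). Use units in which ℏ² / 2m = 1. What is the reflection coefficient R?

On each side the TISE gives plane waves with k = √(2m(E − V))/ℏ: k₁ = √(2·½·10.3) = 3.209, k₂ = √(2·½·2) = 1.414.
Continuity of ψ and ψ′ at the step yields the reflection amplitude r = (k₁ − k₂)/(k₁ + k₂) = 0.3883; thus R = |r|² = 0.1507, T = 0.8493.

R = 0.151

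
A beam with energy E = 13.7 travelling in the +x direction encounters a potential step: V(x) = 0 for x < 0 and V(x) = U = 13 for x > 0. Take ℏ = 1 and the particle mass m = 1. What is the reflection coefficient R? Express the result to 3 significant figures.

R = 0.398

The wavenumbers are k₁ = √(2mE)/ℏ = 5.235 on the left and k₂ = √(2m(E − U))/ℏ = 1.183 on the right.
Matching ψ and ψ′ at x = 0 gives r = (k₁ − k₂)/(k₁ + k₂), so R = r² = 0.3985 and T = 1 − R = 0.6015.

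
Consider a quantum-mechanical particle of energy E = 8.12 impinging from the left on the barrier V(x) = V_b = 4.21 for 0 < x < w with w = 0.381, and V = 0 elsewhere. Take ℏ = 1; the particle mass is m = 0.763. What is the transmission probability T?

T = 0.918

Above the barrier the interior wavenumber is k₂ = √(2m(E − V_b))/ℏ = 2.443, giving phase k₂w = 0.9307.
Matching at both interfaces gives T⁻¹ = 1 + V_b² sin²(k₂w) / [4E(E − V_b)] = 1.090, hence T = 0.918.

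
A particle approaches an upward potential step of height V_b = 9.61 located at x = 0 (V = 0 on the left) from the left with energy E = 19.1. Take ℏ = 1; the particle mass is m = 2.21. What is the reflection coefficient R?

R = 0.0300

On each side the TISE gives plane waves with k = √(2m(E − V))/ℏ: k₁ = √(2·2.21·19.1) = 9.188, k₂ = √(2·2.21·9.49) = 6.477.
Continuity of ψ and ψ′ at the step yields the reflection amplitude r = (k₁ − k₂)/(k₁ + k₂) = 0.1731; thus R = |r|² = 0.02996, T = 0.9700.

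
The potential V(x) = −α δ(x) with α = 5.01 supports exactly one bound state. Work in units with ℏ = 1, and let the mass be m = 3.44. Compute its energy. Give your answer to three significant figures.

For x ≠ 0 the bound state is ψ ∝ e^{−κ|x|}; integrating the TISE across the delta gives the cusp condition 2κ = 2mα/ℏ², so κ = 17.23.
Then E = −ℏ²κ²/(2m) = −mα²/(2ℏ²) = -43.17.

E = -43.2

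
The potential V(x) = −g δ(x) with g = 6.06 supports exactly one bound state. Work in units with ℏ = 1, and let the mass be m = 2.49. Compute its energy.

E = -45.7

For x ≠ 0 the bound state is ψ ∝ e^{−κ|x|}; integrating the TISE across the delta gives the cusp condition 2κ = 2mg/ℏ², so κ = 15.09.
Then E = −ℏ²κ²/(2m) = −mg²/(2ℏ²) = -45.72.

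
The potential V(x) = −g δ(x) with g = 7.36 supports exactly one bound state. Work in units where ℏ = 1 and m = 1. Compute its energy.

The bound state is ψ(x) = √κ e^{−κ|x|}. The derivative jump ψ'(0⁺) − ψ'(0⁻) = −(2mg/ℏ²)ψ(0) fixes κ = mg/ℏ² = 7.360.
Then E = −ℏ²κ²/(2m) = −mg²/(2ℏ²) = -27.08.

E = -27.1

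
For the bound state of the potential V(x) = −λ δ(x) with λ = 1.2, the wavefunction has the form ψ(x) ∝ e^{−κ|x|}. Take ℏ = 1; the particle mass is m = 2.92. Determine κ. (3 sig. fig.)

Integrating the TISE across x = 0 gives the cusp condition ψ'(0⁺) − ψ'(0⁻) = −(2mλ/ℏ²)ψ(0).
With ψ ∝ e^{−κ|x|} this yields −2κ = −2mλ/ℏ², so κ = mλ/ℏ² = 3.504.

κ = 3.50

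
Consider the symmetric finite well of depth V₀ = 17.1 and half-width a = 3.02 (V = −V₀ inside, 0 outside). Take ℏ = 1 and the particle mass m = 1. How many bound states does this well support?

The dimensionless depth is z₀ = a√(2mV₀)/ℏ = 3.02 × √(34.20) = 17.66.
The even/odd transcendental equations gain one root per π/2 in z₀, giving N = 1 + ⌊2z₀/π⌋ = 1 + ⌊11.24⌋ = 12.

N = 12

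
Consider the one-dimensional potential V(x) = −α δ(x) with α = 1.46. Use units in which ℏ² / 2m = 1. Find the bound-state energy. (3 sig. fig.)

The bound state is ψ(x) = √κ e^{−κ|x|}. The derivative jump ψ'(0⁺) − ψ'(0⁻) = −(2mα/ℏ²)ψ(0) fixes κ = mα/ℏ² = 0.7300.
Then E = −ℏ²κ²/(2m) = −mα²/(2ℏ²) = -0.5329.

E = -0.533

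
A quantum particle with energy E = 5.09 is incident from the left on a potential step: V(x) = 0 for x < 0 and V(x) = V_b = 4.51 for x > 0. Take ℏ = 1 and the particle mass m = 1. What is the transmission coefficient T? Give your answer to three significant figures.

T = 0.755

On each side the TISE gives plane waves with k = √(2m(E − V))/ℏ: k₁ = √(2·1·5.09) = 3.191, k₂ = √(2·1·0.58) = 1.077.
Continuity of ψ and ψ′ at the step yields the reflection amplitude r = (k₁ − k₂)/(k₁ + k₂) = 0.4953; thus R = |r|² = 0.2453, T = 0.7547.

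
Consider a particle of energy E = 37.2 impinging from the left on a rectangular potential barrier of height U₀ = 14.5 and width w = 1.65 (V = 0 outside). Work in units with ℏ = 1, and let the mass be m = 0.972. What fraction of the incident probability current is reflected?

R = 0.0585

E > U₀: inside the barrier k₂ = √(2m(E − U₀))/ℏ = 6.643, k₂w = 10.96.
Matching at both interfaces gives T⁻¹ = 1 + U₀² sin²(k₂w) / [4E(E − U₀)] = 1.062, hence T = 0.941.
R = 1 − T = 0.0585.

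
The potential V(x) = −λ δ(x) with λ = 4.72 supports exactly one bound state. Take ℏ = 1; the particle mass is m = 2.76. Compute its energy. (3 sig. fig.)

E = -30.7

For x ≠ 0 the bound state is ψ ∝ e^{−κ|x|}; integrating the TISE across the delta gives the cusp condition 2κ = 2mλ/ℏ², so κ = 13.03.
Then E = −ℏ²κ²/(2m) = −mλ²/(2ℏ²) = -30.74.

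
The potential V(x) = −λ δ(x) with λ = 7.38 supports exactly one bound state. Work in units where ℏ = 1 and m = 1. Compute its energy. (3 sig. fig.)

E = -27.2

The bound state is ψ(x) = √κ e^{−κ|x|}. The derivative jump ψ'(0⁺) − ψ'(0⁻) = −(2mλ/ℏ²)ψ(0) fixes κ = mλ/ℏ² = 7.380.
Then E = −ℏ²κ²/(2m) = −mλ²/(2ℏ²) = -27.23.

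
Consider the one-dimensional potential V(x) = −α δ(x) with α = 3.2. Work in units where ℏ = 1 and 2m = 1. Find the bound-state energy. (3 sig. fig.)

The bound state is ψ(x) = √κ e^{−κ|x|}. The derivative jump ψ'(0⁺) − ψ'(0⁻) = −(2mα/ℏ²)ψ(0) fixes κ = mα/ℏ² = 1.600.
Then E = −ℏ²κ²/(2m) = −mα²/(2ℏ²) = -2.560.

E = -2.56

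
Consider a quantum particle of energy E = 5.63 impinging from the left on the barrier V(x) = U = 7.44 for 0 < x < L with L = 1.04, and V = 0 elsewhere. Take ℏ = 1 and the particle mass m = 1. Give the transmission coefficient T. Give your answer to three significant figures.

T = 0.0553

E < U: inside the barrier ψ ∝ e^{±κx} with κ = √(2m(U − E))/ℏ = 1.903.
κL = 1.979, sinh(κL) = 3.548.
The exact tunnelling result is T⁻¹ = 1 + U² sinh²(κL) / [4E(U − E)] = 18.09, so T = 0.0553.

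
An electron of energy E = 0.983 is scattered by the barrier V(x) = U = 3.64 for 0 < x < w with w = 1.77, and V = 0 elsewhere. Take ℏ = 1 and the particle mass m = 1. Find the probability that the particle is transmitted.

E < U: inside the barrier ψ ∝ e^{±κx} with κ = √(2m(U − E))/ℏ = 2.305.
κw = 4.080, sinh(κw) = 29.57.
Matching ψ, ψ′ at both faces gives T = [1 + U² sinh²(κw) / (4E(U − E))]⁻¹ = 1/1110 = 0.000901.

T = 0.000901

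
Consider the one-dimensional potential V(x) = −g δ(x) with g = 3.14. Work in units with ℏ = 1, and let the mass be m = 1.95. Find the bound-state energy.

E = -9.61

For x ≠ 0 the bound state is ψ ∝ e^{−κ|x|}; integrating the TISE across the delta gives the cusp condition 2κ = 2mg/ℏ², so κ = 6.123.
Then E = −ℏ²κ²/(2m) = −mg²/(2ℏ²) = -9.613.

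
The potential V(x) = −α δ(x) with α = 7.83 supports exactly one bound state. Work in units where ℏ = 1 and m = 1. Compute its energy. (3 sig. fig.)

For x ≠ 0 the bound state is ψ ∝ e^{−κ|x|}; integrating the TISE across the delta gives the cusp condition 2κ = 2mα/ℏ², so κ = 7.830.
Then E = −ℏ²κ²/(2m) = −mα²/(2ℏ²) = -30.65.

E = -30.7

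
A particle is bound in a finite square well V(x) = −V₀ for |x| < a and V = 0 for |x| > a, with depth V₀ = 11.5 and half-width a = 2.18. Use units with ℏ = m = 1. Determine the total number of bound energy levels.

N = 7

Define the well-strength parameter z₀ = (a/ℏ)√(2mV₀) = 2.18 × √(2·1·11.5) = 10.45.
The even/odd transcendental equations gain one root per π/2 in z₀, giving N = 1 + ⌊2z₀/π⌋ = 1 + ⌊6.656⌋ = 7.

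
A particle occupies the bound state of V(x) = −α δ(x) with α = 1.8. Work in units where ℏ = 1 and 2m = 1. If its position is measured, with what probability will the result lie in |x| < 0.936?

P = 0.815

The normalised bound state is ψ = √κ e^{−κ|x|} with κ = mα/ℏ² = 0.9000.
P(|x| < d) = ∫_{−d}^{d} κ e^{−2κ|x|} dx = 1 − e^{−2κd} = 1 − e^{−1.685} = 0.8145.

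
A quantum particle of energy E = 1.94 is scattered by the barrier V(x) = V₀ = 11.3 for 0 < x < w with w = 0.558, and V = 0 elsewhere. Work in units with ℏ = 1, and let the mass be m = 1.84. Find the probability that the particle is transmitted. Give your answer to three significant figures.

T = 0.00325

E < V₀: inside the barrier ψ ∝ e^{±κx} with κ = √(2m(V₀ − E))/ℏ = 5.869.
κw = 3.275, sinh(κw) = 13.20.
Matching ψ, ψ′ at both faces gives T = [1 + V₀² sinh²(κw) / (4E(V₀ − E))]⁻¹ = 1/307.4 = 0.00325.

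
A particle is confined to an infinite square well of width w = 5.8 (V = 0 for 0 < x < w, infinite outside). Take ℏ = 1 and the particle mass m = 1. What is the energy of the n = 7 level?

The infinite-well eigenfunctions ψ_n = √(2/w) sin(nπx/w) vanish at both walls, giving E_n = n²π²ℏ²/(2mw²).
E_7 = 7² × π² / (2 × 1 × 5.8²) = 7.188.

E = 7.19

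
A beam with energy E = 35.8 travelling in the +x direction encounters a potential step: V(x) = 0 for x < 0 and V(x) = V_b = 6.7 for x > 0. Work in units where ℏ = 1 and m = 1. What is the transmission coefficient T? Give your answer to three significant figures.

T = 0.997

The wavenumbers are k₁ = √(2mE)/ℏ = 8.462 on the left and k₂ = √(2m(E − V_b))/ℏ = 7.629 on the right.
Continuity of ψ and ψ′ at the step yields the reflection amplitude r = (k₁ − k₂)/(k₁ + k₂) = 0.05176; thus R = |r|² = 0.002679, T = 0.9973.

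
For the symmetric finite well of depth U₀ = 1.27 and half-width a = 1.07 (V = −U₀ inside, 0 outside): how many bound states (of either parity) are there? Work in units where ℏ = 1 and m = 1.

Define the well-strength parameter z₀ = (a/ℏ)√(2mU₀) = 1.07 × √(2·1·1.27) = 1.705.
A new bound state (alternating even/odd) appears each time z₀ passes a multiple of π/2, so N = ⌊2z₀/π⌋ + 1 = ⌊1.086⌋ + 1 = 2.

N = 2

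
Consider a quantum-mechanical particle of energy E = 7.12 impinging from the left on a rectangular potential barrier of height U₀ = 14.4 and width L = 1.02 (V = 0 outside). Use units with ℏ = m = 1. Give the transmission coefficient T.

E < U₀: inside the barrier ψ ∝ e^{±κx} with κ = √(2m(U₀ − E))/ℏ = 3.816.
κL = 3.892, sinh(κL) = 24.50.
The exact tunnelling result is T⁻¹ = 1 + U₀² sinh²(κL) / [4E(U₀ − E)] = 601.1, so T = 0.00166.

T = 0.00166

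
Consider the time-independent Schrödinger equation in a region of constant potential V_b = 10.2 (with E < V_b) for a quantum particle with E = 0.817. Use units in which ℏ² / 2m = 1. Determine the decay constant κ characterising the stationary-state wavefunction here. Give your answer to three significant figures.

κ = 3.06

Since E < V_b the TISE in this region is ψ'' = κ²ψ with κ = √(2m(V_b − E))/ℏ.
κ = √(2 × 0.5 × 9.383) = 3.063.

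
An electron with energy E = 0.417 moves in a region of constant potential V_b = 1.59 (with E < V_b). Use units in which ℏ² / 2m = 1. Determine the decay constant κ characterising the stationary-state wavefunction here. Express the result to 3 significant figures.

Since E < V_b the TISE in this region is ψ'' = κ²ψ with κ = √(2m(V_b − E))/ℏ.
κ = √(2 × 0.5 × 1.173) = 1.083.

κ = 1.08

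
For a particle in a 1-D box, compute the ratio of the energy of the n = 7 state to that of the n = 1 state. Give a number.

Since E_n ∝ n², the ratio is (7/1)² = 49.

49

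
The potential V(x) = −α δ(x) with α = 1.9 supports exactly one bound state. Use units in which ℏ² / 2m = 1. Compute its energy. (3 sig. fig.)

The bound state is ψ(x) = √κ e^{−κ|x|}. The derivative jump ψ'(0⁺) − ψ'(0⁻) = −(2mα/ℏ²)ψ(0) fixes κ = mα/ℏ² = 0.9500.
Then E = −ℏ²κ²/(2m) = −mα²/(2ℏ²) = -0.9025.

E = -0.903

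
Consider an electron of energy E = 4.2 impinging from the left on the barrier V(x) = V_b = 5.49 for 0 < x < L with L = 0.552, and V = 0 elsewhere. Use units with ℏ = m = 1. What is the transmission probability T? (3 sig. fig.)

Since E < V_b the interior solution is evanescent with decay constant κ = √(2m(V_b − E))/ℏ = 1.606.
κL = 0.8866, sinh(κL) = 1.007.
Matching ψ, ψ′ at both faces gives T = [1 + V_b² sinh²(κL) / (4E(V_b − E))]⁻¹ = 1/2.412 = 0.415.

T = 0.415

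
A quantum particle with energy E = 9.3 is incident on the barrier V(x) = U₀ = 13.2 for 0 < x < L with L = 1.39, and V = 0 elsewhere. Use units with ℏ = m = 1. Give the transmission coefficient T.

E < U₀: inside the barrier ψ ∝ e^{±κx} with κ = √(2m(U₀ − E))/ℏ = 2.793.
κL = 3.882, sinh(κL) = 24.25.
Matching ψ, ψ′ at both faces gives T = [1 + U₀² sinh²(κL) / (4E(U₀ − E))]⁻¹ = 1/707.4 = 0.00141.

T = 0.00141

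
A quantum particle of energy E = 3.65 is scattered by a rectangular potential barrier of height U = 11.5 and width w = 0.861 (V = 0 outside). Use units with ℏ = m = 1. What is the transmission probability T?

T = 0.00377

Since E < U the interior solution is evanescent with decay constant κ = √(2m(U − E))/ℏ = 3.962.
κw = 3.412, sinh(κw) = 15.14.
The exact tunnelling result is T⁻¹ = 1 + U² sinh²(κw) / [4E(U − E)] = 265.5, so T = 0.00377.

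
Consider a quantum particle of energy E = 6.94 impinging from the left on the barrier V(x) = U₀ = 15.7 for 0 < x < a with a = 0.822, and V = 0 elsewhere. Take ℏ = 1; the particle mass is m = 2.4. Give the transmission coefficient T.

E < U₀: inside the barrier ψ ∝ e^{±κx} with κ = √(2m(U₀ − E))/ℏ = 6.484.
κa = 5.330, sinh(κa) = 103.2.
The exact tunnelling result is T⁻¹ = 1 + U₀² sinh²(κa) / [4E(U₀ − E)] = 10800, so T = 0.0000926.

T = 0.0000926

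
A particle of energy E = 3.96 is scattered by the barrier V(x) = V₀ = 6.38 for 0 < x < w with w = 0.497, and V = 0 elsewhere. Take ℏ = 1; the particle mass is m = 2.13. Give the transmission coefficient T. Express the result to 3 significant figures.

Since E < V₀ the interior solution is evanescent with decay constant κ = √(2m(V₀ − E))/ℏ = 3.211.
κw = 1.596, sinh(κw) = 2.365.
Matching ψ, ψ′ at both faces gives T = [1 + V₀² sinh²(κw) / (4E(V₀ − E))]⁻¹ = 1/6.938 = 0.144.

T = 0.144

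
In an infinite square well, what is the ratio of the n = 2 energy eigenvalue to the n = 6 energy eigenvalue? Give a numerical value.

E_n = n²π²ℏ²/(2mL²) so the ratio is n₂²/n₁² = 4/36 = 0.111111.

0.111111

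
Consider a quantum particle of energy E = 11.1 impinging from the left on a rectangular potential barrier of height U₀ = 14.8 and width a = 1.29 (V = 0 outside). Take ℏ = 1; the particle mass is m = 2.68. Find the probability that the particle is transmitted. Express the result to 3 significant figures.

Since E < U₀ the interior solution is evanescent with decay constant κ = √(2m(U₀ − E))/ℏ = 4.453.
κa = 5.745, sinh(κa) = 156.3.
Matching ψ, ψ′ at both faces gives T = [1 + U₀² sinh²(κa) / (4E(U₀ − E))]⁻¹ = 1/32560 = 0.0000307.

T = 0.0000307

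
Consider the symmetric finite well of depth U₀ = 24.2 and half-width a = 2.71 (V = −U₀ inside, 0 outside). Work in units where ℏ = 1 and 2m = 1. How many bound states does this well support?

N = 9

The dimensionless depth is z₀ = a√(2mU₀)/ℏ = 2.71 × √(24.20) = 13.33.
A new bound state (alternating even/odd) appears each time z₀ passes a multiple of π/2, so N = ⌊2z₀/π⌋ + 1 = ⌊8.487⌋ + 1 = 9.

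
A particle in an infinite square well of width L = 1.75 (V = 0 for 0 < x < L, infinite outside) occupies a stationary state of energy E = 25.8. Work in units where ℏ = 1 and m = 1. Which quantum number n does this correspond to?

From E_n = n²π²ℏ²/(2mL²) invert to n = √(2mL²E)/(πℏ).
n = (1.75/π) × √(2 × 1 × 25.8) = 4.001 → n = 4.

n = 4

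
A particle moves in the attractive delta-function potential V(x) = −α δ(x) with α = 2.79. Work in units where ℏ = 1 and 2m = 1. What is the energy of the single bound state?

E = -1.95

The bound state is ψ(x) = √κ e^{−κ|x|}. The derivative jump ψ'(0⁺) − ψ'(0⁻) = −(2mα/ℏ²)ψ(0) fixes κ = mα/ℏ² = 1.395.
Then E = −ℏ²κ²/(2m) = −mα²/(2ℏ²) = -1.946.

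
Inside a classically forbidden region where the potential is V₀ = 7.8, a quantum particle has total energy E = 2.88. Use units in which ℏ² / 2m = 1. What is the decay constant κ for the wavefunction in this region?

Since E < V₀ the TISE in this region is ψ'' = κ²ψ with κ = √(2m(V₀ − E))/ℏ.
κ = √(2 × 0.5 × 4.92) = 2.218.

κ = 2.22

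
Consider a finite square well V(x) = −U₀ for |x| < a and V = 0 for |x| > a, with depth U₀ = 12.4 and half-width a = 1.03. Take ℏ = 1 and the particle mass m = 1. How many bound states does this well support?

N = 4

The dimensionless depth is z₀ = a√(2mU₀)/ℏ = 1.03 × √(24.80) = 5.129.
A new bound state (alternating even/odd) appears each time z₀ passes a multiple of π/2, so N = ⌊2z₀/π⌋ + 1 = ⌊3.265⌋ + 1 = 4.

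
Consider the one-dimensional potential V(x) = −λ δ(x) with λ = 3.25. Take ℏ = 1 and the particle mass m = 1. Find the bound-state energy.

E = -5.28

For x ≠ 0 the bound state is ψ ∝ e^{−κ|x|}; integrating the TISE across the delta gives the cusp condition 2κ = 2mλ/ℏ², so κ = 3.250.
Then E = −ℏ²κ²/(2m) = −mλ²/(2ℏ²) = -5.281.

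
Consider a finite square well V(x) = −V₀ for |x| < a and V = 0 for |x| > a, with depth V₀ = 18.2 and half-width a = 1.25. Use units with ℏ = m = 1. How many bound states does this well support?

The dimensionless depth is z₀ = a√(2mV₀)/ℏ = 1.25 × √(36.40) = 7.542.
A new bound state (alternating even/odd) appears each time z₀ passes a multiple of π/2, so N = ⌊2z₀/π⌋ + 1 = ⌊4.801⌋ + 1 = 5.

N = 5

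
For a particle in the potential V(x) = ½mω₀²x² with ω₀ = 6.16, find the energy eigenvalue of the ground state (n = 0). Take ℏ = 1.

E = 3.08

Using E_n = (n + ½)ℏω₀: E_0 = 0.5 × 6.16 = 3.080.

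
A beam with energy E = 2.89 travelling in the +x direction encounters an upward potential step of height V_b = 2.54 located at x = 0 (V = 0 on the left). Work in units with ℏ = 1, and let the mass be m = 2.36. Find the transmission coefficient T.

T = 0.766

The wavenumbers are k₁ = √(2mE)/ℏ = 3.693 on the left and k₂ = √(2m(E − V_b))/ℏ = 1.285 on the right.
Continuity of ψ and ψ′ at the step yields the reflection amplitude r = (k₁ − k₂)/(k₁ + k₂) = 0.4837; thus R = |r|² = 0.2339, T = 0.7661.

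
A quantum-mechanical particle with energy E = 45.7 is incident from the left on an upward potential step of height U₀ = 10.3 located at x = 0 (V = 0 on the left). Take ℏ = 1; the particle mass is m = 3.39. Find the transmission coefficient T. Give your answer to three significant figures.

On each side the TISE gives plane waves with k = √(2m(E − V))/ℏ: k₁ = √(2·3.39·45.7) = 17.60, k₂ = √(2·3.39·35.4) = 15.49.
Continuity of ψ and ψ′ at the step yields the reflection amplitude r = (k₁ − k₂)/(k₁ + k₂) = 0.06376; thus R = |r|² = 0.004065, T = 0.9959.

T = 0.996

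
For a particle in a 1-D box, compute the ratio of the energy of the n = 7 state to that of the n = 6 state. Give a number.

1.36111

Since E_n ∝ n², the ratio is (7/6)² = 1.36111.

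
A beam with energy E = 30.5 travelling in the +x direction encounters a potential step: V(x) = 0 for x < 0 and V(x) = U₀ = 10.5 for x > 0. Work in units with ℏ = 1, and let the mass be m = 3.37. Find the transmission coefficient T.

T = 0.989

The wavenumbers are k₁ = √(2mE)/ℏ = 14.34 on the left and k₂ = √(2m(E − U₀))/ℏ = 11.61 on the right.
Matching ψ and ψ′ at x = 0 gives r = (k₁ − k₂)/(k₁ + k₂), so R = r² = 0.01105 and T = 1 − R = 0.9890.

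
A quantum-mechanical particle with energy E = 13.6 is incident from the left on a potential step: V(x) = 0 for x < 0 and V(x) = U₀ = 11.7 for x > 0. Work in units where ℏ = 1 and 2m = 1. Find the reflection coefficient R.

The wavenumbers are k₁ = √(2mE)/ℏ = 3.688 on the left and k₂ = √(2m(E − U₀))/ℏ = 1.378 on the right.
Matching ψ and ψ′ at x = 0 gives r = (k₁ − k₂)/(k₁ + k₂), so R = r² = 0.2078 and T = 1 − R = 0.7922.

R = 0.208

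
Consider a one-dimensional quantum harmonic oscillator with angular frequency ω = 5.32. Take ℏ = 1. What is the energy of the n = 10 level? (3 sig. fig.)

Using E_n = (n + ½)ℏω: E_10 = 10.5 × 5.32 = 55.86.

E = 55.9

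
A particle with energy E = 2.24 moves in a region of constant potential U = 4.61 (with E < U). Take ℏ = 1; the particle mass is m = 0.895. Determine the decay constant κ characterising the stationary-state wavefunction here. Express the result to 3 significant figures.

κ = 2.06

Since E < U the TISE in this region is ψ'' = κ²ψ with κ = √(2m(U − E))/ℏ.
κ = √(2 × 0.895 × 2.37) = 2.060.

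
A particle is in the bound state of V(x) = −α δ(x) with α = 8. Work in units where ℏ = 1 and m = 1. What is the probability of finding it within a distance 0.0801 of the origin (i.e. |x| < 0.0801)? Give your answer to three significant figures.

P = 0.722

The normalised bound state is ψ = √κ e^{−κ|x|} with κ = mα/ℏ² = 8.000.
P(|x| < d) = ∫_{−d}^{d} κ e^{−2κ|x|} dx = 1 − e^{−2κd} = 1 − e^{−1.282} = 0.7224.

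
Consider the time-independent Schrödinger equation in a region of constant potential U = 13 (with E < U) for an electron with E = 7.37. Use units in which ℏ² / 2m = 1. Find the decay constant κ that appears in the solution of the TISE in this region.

Since E < U the TISE in this region is ψ'' = κ²ψ with κ = √(2m(U − E))/ℏ.
κ = √(2 × 0.5 × 5.63) = 2.373.

κ = 2.37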